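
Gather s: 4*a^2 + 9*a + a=4*a^2 + 10*a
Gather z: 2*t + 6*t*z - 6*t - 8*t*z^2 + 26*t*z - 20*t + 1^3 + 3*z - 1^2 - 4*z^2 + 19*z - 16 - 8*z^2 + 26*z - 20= -24*t + z^2*(-8*t - 12) + z*(32*t + 48) - 36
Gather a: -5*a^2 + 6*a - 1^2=-5*a^2 + 6*a - 1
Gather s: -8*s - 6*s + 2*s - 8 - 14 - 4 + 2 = -12*s - 24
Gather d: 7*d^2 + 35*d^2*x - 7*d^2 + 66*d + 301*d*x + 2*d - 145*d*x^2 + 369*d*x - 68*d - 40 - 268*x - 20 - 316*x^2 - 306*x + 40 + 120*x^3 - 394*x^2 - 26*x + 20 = 35*d^2*x + d*(-145*x^2 + 670*x) + 120*x^3 - 710*x^2 - 600*x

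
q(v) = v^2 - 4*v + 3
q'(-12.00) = -28.00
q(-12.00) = 195.00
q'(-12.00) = -28.00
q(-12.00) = 195.00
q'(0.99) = -2.02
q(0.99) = 0.02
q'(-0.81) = -5.62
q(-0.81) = 6.90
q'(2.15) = 0.30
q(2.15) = -0.98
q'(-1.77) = -7.54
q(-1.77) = 13.21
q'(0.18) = -3.64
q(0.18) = 2.31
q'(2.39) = 0.78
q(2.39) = -0.85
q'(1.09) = -1.82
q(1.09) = -0.17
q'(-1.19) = -6.38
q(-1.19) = 9.18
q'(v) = 2*v - 4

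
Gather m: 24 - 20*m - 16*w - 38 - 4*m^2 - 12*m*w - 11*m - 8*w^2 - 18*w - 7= -4*m^2 + m*(-12*w - 31) - 8*w^2 - 34*w - 21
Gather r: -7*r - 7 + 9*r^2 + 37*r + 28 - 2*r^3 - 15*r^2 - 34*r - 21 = -2*r^3 - 6*r^2 - 4*r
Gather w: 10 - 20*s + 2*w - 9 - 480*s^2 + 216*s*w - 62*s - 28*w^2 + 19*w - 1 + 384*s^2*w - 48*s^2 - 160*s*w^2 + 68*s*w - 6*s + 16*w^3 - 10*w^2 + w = -528*s^2 - 88*s + 16*w^3 + w^2*(-160*s - 38) + w*(384*s^2 + 284*s + 22)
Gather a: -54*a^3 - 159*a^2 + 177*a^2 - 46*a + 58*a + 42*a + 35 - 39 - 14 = -54*a^3 + 18*a^2 + 54*a - 18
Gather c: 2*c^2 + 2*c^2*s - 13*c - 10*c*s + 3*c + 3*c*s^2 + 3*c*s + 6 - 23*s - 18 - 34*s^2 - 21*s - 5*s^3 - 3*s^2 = c^2*(2*s + 2) + c*(3*s^2 - 7*s - 10) - 5*s^3 - 37*s^2 - 44*s - 12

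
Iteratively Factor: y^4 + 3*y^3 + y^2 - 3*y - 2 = (y - 1)*(y^3 + 4*y^2 + 5*y + 2) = (y - 1)*(y + 2)*(y^2 + 2*y + 1) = (y - 1)*(y + 1)*(y + 2)*(y + 1)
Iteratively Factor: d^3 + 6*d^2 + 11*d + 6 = (d + 2)*(d^2 + 4*d + 3) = (d + 2)*(d + 3)*(d + 1)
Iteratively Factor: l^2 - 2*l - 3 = (l - 3)*(l + 1)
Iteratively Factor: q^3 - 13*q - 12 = (q + 3)*(q^2 - 3*q - 4) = (q - 4)*(q + 3)*(q + 1)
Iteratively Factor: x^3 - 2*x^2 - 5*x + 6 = (x - 1)*(x^2 - x - 6) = (x - 3)*(x - 1)*(x + 2)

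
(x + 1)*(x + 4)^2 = x^3 + 9*x^2 + 24*x + 16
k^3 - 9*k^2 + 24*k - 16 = (k - 4)^2*(k - 1)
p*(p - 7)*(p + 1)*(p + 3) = p^4 - 3*p^3 - 25*p^2 - 21*p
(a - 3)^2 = a^2 - 6*a + 9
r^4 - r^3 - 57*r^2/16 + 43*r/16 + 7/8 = (r - 2)*(r - 1)*(r + 1/4)*(r + 7/4)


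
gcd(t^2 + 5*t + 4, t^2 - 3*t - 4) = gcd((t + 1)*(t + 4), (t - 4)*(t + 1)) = t + 1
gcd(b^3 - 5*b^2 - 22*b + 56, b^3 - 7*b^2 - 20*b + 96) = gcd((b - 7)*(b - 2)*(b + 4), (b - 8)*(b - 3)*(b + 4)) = b + 4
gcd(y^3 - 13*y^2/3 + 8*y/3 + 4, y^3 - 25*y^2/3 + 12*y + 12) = y^2 - 7*y/3 - 2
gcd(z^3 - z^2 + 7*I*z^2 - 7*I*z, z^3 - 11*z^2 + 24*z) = z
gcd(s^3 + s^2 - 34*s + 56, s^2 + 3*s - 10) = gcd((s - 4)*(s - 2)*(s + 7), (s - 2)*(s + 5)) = s - 2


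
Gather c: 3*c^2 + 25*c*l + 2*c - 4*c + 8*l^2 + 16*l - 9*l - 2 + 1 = 3*c^2 + c*(25*l - 2) + 8*l^2 + 7*l - 1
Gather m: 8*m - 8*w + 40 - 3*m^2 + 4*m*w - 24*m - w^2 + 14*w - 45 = -3*m^2 + m*(4*w - 16) - w^2 + 6*w - 5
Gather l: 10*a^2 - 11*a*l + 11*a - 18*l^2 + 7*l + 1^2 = 10*a^2 + 11*a - 18*l^2 + l*(7 - 11*a) + 1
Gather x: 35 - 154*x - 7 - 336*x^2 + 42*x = -336*x^2 - 112*x + 28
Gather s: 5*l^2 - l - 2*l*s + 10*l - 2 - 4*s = 5*l^2 + 9*l + s*(-2*l - 4) - 2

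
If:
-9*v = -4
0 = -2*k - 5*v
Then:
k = -10/9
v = 4/9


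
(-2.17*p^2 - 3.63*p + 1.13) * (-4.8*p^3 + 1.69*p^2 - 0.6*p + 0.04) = 10.416*p^5 + 13.7567*p^4 - 10.2567*p^3 + 4.0009*p^2 - 0.8232*p + 0.0452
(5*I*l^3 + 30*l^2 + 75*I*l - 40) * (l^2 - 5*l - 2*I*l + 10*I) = 5*I*l^5 + 40*l^4 - 25*I*l^4 - 200*l^3 + 15*I*l^3 + 110*l^2 - 75*I*l^2 - 550*l + 80*I*l - 400*I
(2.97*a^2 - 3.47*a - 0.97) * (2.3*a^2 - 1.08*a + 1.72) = 6.831*a^4 - 11.1886*a^3 + 6.625*a^2 - 4.9208*a - 1.6684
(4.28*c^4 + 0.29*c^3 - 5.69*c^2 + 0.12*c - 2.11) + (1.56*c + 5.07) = 4.28*c^4 + 0.29*c^3 - 5.69*c^2 + 1.68*c + 2.96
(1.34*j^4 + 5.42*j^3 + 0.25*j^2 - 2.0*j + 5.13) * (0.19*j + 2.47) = 0.2546*j^5 + 4.3396*j^4 + 13.4349*j^3 + 0.2375*j^2 - 3.9653*j + 12.6711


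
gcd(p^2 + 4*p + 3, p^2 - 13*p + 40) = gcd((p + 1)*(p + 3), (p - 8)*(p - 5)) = 1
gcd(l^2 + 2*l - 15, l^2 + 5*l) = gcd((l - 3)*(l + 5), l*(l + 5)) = l + 5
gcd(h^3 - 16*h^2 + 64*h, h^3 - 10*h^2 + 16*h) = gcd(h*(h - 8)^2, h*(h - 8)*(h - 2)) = h^2 - 8*h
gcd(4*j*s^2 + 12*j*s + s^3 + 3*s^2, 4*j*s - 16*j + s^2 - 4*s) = 4*j + s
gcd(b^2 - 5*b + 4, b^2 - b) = b - 1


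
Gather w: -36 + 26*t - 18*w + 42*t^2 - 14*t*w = 42*t^2 + 26*t + w*(-14*t - 18) - 36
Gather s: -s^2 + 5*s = -s^2 + 5*s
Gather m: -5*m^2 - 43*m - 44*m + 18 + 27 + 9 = -5*m^2 - 87*m + 54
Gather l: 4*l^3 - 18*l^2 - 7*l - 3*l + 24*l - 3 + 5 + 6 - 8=4*l^3 - 18*l^2 + 14*l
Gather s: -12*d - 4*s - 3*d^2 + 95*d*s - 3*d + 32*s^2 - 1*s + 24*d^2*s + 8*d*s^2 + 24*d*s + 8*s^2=-3*d^2 - 15*d + s^2*(8*d + 40) + s*(24*d^2 + 119*d - 5)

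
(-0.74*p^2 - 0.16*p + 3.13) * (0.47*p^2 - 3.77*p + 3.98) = -0.3478*p^4 + 2.7146*p^3 - 0.8709*p^2 - 12.4369*p + 12.4574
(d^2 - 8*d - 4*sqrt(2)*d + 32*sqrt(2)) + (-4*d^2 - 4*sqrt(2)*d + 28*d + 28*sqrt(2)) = -3*d^2 - 8*sqrt(2)*d + 20*d + 60*sqrt(2)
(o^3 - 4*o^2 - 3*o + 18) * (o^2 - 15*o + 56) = o^5 - 19*o^4 + 113*o^3 - 161*o^2 - 438*o + 1008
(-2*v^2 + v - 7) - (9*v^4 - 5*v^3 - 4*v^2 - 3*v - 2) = -9*v^4 + 5*v^3 + 2*v^2 + 4*v - 5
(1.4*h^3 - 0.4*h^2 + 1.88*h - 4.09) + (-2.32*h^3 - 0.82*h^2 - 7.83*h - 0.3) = -0.92*h^3 - 1.22*h^2 - 5.95*h - 4.39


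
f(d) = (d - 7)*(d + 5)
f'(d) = 2*d - 2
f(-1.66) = -28.92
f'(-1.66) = -5.32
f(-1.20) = -31.16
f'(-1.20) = -4.40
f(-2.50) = -23.75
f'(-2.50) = -7.00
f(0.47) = -35.72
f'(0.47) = -1.06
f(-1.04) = -31.84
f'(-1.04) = -4.08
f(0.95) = -36.00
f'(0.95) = -0.10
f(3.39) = -30.29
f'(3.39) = 4.78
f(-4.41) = -6.73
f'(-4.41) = -10.82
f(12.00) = 85.00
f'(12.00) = 22.00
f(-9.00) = 64.00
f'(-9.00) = -20.00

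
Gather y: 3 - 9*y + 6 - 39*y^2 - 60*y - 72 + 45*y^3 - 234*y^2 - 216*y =45*y^3 - 273*y^2 - 285*y - 63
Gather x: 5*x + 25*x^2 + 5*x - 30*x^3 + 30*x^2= -30*x^3 + 55*x^2 + 10*x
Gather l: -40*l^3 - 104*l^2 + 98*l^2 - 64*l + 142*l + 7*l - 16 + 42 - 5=-40*l^3 - 6*l^2 + 85*l + 21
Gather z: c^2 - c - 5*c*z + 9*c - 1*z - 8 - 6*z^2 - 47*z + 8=c^2 + 8*c - 6*z^2 + z*(-5*c - 48)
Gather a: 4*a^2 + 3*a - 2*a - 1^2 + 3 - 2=4*a^2 + a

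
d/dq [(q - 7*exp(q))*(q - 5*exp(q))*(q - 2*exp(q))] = -14*q^2*exp(q) + 3*q^2 + 118*q*exp(2*q) - 28*q*exp(q) - 210*exp(3*q) + 59*exp(2*q)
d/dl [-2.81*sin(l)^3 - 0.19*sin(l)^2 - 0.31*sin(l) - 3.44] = (-0.38*sin(l) + 4.215*cos(2*l) - 4.525)*cos(l)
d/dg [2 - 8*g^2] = -16*g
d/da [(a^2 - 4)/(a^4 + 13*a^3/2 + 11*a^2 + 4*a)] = 2*(-4*a^3 + 3*a^2 + 36*a + 8)/(a^2*(4*a^4 + 36*a^3 + 97*a^2 + 72*a + 16))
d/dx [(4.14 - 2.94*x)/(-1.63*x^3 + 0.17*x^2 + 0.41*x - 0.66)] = (-9.5844*x^3 + 20.7444*x^2 - 1.4076*x + 0.243)/(2.6569*x^6 - 0.5542*x^5 - 1.3077*x^4 + 2.291*x^3 - 0.0563*x^2 - 0.5412*x + 0.4356)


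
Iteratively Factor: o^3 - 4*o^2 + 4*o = (o)*(o^2 - 4*o + 4) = o*(o - 2)*(o - 2)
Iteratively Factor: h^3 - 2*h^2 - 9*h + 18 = (h - 2)*(h^2 - 9) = (h - 2)*(h + 3)*(h - 3)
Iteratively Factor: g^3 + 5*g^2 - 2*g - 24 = (g - 2)*(g^2 + 7*g + 12) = (g - 2)*(g + 4)*(g + 3)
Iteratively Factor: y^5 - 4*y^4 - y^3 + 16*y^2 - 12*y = (y + 2)*(y^4 - 6*y^3 + 11*y^2 - 6*y) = y*(y + 2)*(y^3 - 6*y^2 + 11*y - 6) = y*(y - 2)*(y + 2)*(y^2 - 4*y + 3) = y*(y - 3)*(y - 2)*(y + 2)*(y - 1)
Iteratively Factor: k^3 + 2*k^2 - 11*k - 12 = (k - 3)*(k^2 + 5*k + 4) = (k - 3)*(k + 4)*(k + 1)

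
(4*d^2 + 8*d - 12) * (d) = 4*d^3 + 8*d^2 - 12*d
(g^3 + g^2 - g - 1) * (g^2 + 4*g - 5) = g^5 + 5*g^4 - 2*g^3 - 10*g^2 + g + 5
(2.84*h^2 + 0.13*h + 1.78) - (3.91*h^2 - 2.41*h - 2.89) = -1.07*h^2 + 2.54*h + 4.67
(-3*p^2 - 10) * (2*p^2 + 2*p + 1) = -6*p^4 - 6*p^3 - 23*p^2 - 20*p - 10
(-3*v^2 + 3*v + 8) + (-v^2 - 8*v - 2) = -4*v^2 - 5*v + 6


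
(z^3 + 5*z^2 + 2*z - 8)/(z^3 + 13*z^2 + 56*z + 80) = (z^2 + z - 2)/(z^2 + 9*z + 20)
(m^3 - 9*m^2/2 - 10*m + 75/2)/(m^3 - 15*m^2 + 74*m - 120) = (2*m^2 + m - 15)/(2*(m^2 - 10*m + 24))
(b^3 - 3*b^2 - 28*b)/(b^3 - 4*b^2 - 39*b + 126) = b*(b + 4)/(b^2 + 3*b - 18)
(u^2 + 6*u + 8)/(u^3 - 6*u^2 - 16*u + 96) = (u + 2)/(u^2 - 10*u + 24)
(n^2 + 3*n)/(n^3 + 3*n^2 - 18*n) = (n + 3)/(n^2 + 3*n - 18)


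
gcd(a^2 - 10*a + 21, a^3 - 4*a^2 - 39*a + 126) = a^2 - 10*a + 21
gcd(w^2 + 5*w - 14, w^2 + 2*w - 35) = w + 7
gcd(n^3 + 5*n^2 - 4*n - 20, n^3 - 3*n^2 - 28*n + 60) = n^2 + 3*n - 10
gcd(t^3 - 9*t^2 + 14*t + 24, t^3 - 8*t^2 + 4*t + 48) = t^2 - 10*t + 24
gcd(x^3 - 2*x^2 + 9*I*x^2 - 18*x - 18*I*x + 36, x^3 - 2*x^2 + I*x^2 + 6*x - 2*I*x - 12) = x^2 + x*(-2 + 3*I) - 6*I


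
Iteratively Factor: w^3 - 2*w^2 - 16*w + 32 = (w + 4)*(w^2 - 6*w + 8) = (w - 2)*(w + 4)*(w - 4)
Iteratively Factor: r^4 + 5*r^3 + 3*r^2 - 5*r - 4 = (r - 1)*(r^3 + 6*r^2 + 9*r + 4) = (r - 1)*(r + 1)*(r^2 + 5*r + 4) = (r - 1)*(r + 1)^2*(r + 4)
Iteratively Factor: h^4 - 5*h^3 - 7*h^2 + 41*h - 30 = (h - 5)*(h^3 - 7*h + 6) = (h - 5)*(h - 1)*(h^2 + h - 6) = (h - 5)*(h - 2)*(h - 1)*(h + 3)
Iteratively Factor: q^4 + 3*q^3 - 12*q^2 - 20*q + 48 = (q + 4)*(q^3 - q^2 - 8*q + 12) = (q - 2)*(q + 4)*(q^2 + q - 6) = (q - 2)^2*(q + 4)*(q + 3)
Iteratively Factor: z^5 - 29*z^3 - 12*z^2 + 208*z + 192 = (z - 4)*(z^4 + 4*z^3 - 13*z^2 - 64*z - 48) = (z - 4)^2*(z^3 + 8*z^2 + 19*z + 12) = (z - 4)^2*(z + 4)*(z^2 + 4*z + 3) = (z - 4)^2*(z + 1)*(z + 4)*(z + 3)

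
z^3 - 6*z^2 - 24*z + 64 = (z - 8)*(z - 2)*(z + 4)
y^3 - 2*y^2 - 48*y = y*(y - 8)*(y + 6)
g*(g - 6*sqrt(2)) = g^2 - 6*sqrt(2)*g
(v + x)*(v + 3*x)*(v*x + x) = v^3*x + 4*v^2*x^2 + v^2*x + 3*v*x^3 + 4*v*x^2 + 3*x^3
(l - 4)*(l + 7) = l^2 + 3*l - 28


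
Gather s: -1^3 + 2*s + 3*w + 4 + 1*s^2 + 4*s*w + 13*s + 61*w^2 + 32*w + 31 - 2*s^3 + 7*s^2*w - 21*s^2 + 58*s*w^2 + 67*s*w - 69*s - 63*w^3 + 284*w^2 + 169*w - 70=-2*s^3 + s^2*(7*w - 20) + s*(58*w^2 + 71*w - 54) - 63*w^3 + 345*w^2 + 204*w - 36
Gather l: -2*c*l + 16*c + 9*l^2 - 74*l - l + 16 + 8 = 16*c + 9*l^2 + l*(-2*c - 75) + 24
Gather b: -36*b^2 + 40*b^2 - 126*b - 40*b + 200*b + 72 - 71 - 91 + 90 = 4*b^2 + 34*b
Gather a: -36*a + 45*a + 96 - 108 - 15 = 9*a - 27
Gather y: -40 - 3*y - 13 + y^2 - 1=y^2 - 3*y - 54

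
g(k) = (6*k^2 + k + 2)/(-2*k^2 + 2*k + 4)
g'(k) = (4*k - 2)*(6*k^2 + k + 2)/(-2*k^2 + 2*k + 4)^2 + (12*k + 1)/(-2*k^2 + 2*k + 4) = 7*k*(k + 4)/(2*(k^4 - 2*k^3 - 3*k^2 + 4*k + 4))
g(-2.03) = -2.97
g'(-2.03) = -0.81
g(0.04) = 0.50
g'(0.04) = 0.14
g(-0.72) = 2.88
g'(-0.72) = -14.25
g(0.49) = 0.87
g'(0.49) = 1.52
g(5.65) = -4.10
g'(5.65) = 0.32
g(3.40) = -6.07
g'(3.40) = 2.32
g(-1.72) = -3.37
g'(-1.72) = -1.91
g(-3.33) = -2.63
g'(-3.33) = -0.05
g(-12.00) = -2.77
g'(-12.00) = 0.01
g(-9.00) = -2.72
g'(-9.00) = 0.02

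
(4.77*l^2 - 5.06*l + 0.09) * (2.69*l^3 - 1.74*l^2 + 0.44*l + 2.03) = 12.8313*l^5 - 21.9112*l^4 + 11.1453*l^3 + 7.3001*l^2 - 10.2322*l + 0.1827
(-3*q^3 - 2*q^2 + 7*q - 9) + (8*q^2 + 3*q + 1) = -3*q^3 + 6*q^2 + 10*q - 8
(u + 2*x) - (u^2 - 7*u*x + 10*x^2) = -u^2 + 7*u*x + u - 10*x^2 + 2*x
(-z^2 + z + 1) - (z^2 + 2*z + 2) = -2*z^2 - z - 1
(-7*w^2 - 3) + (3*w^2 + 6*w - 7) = -4*w^2 + 6*w - 10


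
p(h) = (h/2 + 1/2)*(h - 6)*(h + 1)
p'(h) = (h/2 + 1/2)*(h - 6) + (h/2 + 1/2)*(h + 1) + (h - 6)*(h + 1)/2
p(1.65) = -15.27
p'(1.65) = -8.02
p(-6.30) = -172.75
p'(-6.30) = 79.24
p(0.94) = -9.52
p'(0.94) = -7.93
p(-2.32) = -7.25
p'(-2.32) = 11.85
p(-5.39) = -109.75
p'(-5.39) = 59.64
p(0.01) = -3.06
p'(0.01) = -5.54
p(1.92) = -17.39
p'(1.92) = -7.65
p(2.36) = -20.55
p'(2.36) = -6.59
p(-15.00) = -2058.00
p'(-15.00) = 392.00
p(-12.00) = -1089.00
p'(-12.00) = 258.50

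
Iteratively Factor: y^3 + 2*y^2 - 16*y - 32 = (y - 4)*(y^2 + 6*y + 8) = (y - 4)*(y + 4)*(y + 2)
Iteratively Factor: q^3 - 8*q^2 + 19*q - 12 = (q - 3)*(q^2 - 5*q + 4) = (q - 4)*(q - 3)*(q - 1)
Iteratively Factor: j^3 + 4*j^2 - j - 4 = (j + 4)*(j^2 - 1) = (j + 1)*(j + 4)*(j - 1)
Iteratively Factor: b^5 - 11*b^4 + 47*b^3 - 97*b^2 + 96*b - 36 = (b - 2)*(b^4 - 9*b^3 + 29*b^2 - 39*b + 18) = (b - 3)*(b - 2)*(b^3 - 6*b^2 + 11*b - 6) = (b - 3)*(b - 2)^2*(b^2 - 4*b + 3) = (b - 3)^2*(b - 2)^2*(b - 1)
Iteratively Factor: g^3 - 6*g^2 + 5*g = (g - 1)*(g^2 - 5*g) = g*(g - 1)*(g - 5)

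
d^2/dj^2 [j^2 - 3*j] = 2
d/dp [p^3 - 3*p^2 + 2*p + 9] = 3*p^2 - 6*p + 2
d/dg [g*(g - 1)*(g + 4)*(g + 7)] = 4*g^3 + 30*g^2 + 34*g - 28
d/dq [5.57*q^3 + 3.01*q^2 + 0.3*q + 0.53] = 16.71*q^2 + 6.02*q + 0.3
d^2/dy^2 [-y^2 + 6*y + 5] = -2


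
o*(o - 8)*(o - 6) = o^3 - 14*o^2 + 48*o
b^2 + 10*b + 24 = (b + 4)*(b + 6)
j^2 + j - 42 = (j - 6)*(j + 7)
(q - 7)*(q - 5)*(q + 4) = q^3 - 8*q^2 - 13*q + 140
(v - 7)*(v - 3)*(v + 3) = v^3 - 7*v^2 - 9*v + 63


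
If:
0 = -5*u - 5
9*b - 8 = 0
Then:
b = 8/9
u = -1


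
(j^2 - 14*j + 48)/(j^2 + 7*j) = (j^2 - 14*j + 48)/(j*(j + 7))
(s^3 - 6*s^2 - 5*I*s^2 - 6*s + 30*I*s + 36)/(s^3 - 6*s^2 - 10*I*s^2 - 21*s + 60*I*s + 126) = (s - 2*I)/(s - 7*I)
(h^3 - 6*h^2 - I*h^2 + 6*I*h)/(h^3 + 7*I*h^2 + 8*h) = (h - 6)/(h + 8*I)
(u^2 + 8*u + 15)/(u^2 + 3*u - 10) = (u + 3)/(u - 2)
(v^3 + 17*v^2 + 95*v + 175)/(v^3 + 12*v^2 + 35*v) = (v + 5)/v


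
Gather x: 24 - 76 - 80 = -132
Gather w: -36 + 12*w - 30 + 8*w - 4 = 20*w - 70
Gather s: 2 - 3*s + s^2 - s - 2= s^2 - 4*s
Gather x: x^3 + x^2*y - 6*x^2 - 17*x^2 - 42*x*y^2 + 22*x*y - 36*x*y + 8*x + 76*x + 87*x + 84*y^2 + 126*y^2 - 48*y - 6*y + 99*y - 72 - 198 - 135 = x^3 + x^2*(y - 23) + x*(-42*y^2 - 14*y + 171) + 210*y^2 + 45*y - 405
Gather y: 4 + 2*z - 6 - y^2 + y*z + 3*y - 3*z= -y^2 + y*(z + 3) - z - 2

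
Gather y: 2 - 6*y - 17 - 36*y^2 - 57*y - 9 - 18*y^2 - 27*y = -54*y^2 - 90*y - 24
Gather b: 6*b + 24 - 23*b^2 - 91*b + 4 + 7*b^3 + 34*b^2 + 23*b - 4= 7*b^3 + 11*b^2 - 62*b + 24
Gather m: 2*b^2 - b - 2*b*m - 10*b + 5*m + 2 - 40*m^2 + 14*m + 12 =2*b^2 - 11*b - 40*m^2 + m*(19 - 2*b) + 14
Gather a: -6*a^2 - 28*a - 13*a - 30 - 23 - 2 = -6*a^2 - 41*a - 55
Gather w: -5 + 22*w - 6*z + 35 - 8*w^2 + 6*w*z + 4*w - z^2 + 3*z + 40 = -8*w^2 + w*(6*z + 26) - z^2 - 3*z + 70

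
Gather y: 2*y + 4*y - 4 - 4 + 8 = 6*y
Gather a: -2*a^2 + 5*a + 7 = -2*a^2 + 5*a + 7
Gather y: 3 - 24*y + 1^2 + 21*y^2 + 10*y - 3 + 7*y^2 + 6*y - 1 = 28*y^2 - 8*y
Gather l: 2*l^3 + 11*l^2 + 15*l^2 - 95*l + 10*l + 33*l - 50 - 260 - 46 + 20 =2*l^3 + 26*l^2 - 52*l - 336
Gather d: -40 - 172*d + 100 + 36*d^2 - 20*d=36*d^2 - 192*d + 60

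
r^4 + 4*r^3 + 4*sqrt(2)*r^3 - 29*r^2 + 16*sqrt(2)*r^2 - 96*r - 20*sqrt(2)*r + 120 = (r - 1)*(r + 5)*(r - 2*sqrt(2))*(r + 6*sqrt(2))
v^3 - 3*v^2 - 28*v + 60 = (v - 6)*(v - 2)*(v + 5)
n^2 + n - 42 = (n - 6)*(n + 7)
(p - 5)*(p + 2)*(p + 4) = p^3 + p^2 - 22*p - 40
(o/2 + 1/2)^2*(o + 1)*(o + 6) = o^4/4 + 9*o^3/4 + 21*o^2/4 + 19*o/4 + 3/2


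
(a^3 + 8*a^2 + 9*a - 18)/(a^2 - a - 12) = (a^2 + 5*a - 6)/(a - 4)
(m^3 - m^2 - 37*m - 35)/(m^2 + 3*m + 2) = (m^2 - 2*m - 35)/(m + 2)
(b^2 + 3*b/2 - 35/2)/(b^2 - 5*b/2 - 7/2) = (b + 5)/(b + 1)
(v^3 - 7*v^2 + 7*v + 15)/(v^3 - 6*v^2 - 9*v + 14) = (v^3 - 7*v^2 + 7*v + 15)/(v^3 - 6*v^2 - 9*v + 14)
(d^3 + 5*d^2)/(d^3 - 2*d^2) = (d + 5)/(d - 2)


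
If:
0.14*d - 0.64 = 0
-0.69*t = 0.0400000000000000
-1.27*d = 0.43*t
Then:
No Solution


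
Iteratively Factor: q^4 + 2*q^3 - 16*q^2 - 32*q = (q)*(q^3 + 2*q^2 - 16*q - 32) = q*(q - 4)*(q^2 + 6*q + 8) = q*(q - 4)*(q + 2)*(q + 4)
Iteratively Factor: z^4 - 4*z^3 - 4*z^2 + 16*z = (z - 2)*(z^3 - 2*z^2 - 8*z) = (z - 2)*(z + 2)*(z^2 - 4*z) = (z - 4)*(z - 2)*(z + 2)*(z)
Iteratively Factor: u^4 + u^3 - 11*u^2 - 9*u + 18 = (u + 3)*(u^3 - 2*u^2 - 5*u + 6) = (u - 3)*(u + 3)*(u^2 + u - 2) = (u - 3)*(u - 1)*(u + 3)*(u + 2)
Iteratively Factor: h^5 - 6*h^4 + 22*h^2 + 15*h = (h - 3)*(h^4 - 3*h^3 - 9*h^2 - 5*h) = (h - 3)*(h + 1)*(h^3 - 4*h^2 - 5*h) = h*(h - 3)*(h + 1)*(h^2 - 4*h - 5) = h*(h - 3)*(h + 1)^2*(h - 5)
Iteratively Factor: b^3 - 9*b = (b - 3)*(b^2 + 3*b) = b*(b - 3)*(b + 3)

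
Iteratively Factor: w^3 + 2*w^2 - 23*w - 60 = (w - 5)*(w^2 + 7*w + 12) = (w - 5)*(w + 4)*(w + 3)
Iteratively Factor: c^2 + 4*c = (c)*(c + 4)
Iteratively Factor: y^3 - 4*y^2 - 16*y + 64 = (y - 4)*(y^2 - 16) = (y - 4)*(y + 4)*(y - 4)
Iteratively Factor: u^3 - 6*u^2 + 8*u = (u)*(u^2 - 6*u + 8) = u*(u - 2)*(u - 4)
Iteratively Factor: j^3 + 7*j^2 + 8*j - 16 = (j + 4)*(j^2 + 3*j - 4) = (j - 1)*(j + 4)*(j + 4)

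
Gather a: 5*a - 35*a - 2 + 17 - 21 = -30*a - 6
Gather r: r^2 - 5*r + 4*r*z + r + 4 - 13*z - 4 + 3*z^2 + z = r^2 + r*(4*z - 4) + 3*z^2 - 12*z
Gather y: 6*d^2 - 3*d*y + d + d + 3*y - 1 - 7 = 6*d^2 + 2*d + y*(3 - 3*d) - 8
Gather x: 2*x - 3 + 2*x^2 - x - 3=2*x^2 + x - 6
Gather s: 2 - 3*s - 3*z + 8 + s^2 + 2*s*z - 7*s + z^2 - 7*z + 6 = s^2 + s*(2*z - 10) + z^2 - 10*z + 16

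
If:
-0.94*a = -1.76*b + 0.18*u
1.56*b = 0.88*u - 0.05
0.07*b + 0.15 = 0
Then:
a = -3.30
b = -2.14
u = -3.74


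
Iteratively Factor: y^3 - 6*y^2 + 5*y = (y - 1)*(y^2 - 5*y) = y*(y - 1)*(y - 5)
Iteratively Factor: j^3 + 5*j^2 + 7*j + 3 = (j + 1)*(j^2 + 4*j + 3) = (j + 1)*(j + 3)*(j + 1)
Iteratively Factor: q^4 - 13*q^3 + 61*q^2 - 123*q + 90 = (q - 3)*(q^3 - 10*q^2 + 31*q - 30) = (q - 3)^2*(q^2 - 7*q + 10) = (q - 3)^2*(q - 2)*(q - 5)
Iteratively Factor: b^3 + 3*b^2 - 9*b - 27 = (b + 3)*(b^2 - 9) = (b + 3)^2*(b - 3)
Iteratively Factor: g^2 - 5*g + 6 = (g - 2)*(g - 3)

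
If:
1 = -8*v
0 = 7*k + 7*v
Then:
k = 1/8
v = -1/8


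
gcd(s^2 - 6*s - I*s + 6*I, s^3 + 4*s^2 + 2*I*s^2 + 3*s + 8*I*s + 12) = s - I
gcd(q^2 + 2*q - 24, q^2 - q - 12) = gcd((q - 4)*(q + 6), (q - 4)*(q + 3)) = q - 4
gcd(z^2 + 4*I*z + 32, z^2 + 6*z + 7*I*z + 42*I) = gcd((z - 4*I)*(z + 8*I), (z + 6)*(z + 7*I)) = 1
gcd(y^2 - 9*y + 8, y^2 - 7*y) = 1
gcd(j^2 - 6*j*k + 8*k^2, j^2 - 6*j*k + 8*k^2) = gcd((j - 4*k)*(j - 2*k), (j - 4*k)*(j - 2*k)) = j^2 - 6*j*k + 8*k^2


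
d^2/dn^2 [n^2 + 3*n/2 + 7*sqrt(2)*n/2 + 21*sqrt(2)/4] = 2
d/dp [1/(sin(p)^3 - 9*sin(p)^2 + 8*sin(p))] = (-3*cos(p) + 18/tan(p) - 8*cos(p)/sin(p)^2)/((sin(p) - 8)^2*(sin(p) - 1)^2)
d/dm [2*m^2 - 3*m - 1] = 4*m - 3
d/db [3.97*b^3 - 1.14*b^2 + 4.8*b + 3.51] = 11.91*b^2 - 2.28*b + 4.8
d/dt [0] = 0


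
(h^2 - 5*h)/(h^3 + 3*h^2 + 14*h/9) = 9*(h - 5)/(9*h^2 + 27*h + 14)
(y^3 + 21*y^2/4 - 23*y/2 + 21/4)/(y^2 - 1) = (4*y^2 + 25*y - 21)/(4*(y + 1))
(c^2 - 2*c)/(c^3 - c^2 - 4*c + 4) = c/(c^2 + c - 2)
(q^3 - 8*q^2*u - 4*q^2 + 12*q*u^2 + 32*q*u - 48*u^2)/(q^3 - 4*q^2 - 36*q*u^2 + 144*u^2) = (q - 2*u)/(q + 6*u)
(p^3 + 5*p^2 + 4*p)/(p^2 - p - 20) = p*(p + 1)/(p - 5)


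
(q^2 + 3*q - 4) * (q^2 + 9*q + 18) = q^4 + 12*q^3 + 41*q^2 + 18*q - 72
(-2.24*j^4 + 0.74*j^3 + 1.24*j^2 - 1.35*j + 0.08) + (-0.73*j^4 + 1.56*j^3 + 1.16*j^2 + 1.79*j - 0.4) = -2.97*j^4 + 2.3*j^3 + 2.4*j^2 + 0.44*j - 0.32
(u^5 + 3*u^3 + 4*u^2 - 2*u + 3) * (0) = 0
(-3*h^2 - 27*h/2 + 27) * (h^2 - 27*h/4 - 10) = -3*h^4 + 27*h^3/4 + 1185*h^2/8 - 189*h/4 - 270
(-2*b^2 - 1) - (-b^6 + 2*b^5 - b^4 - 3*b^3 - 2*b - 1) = b^6 - 2*b^5 + b^4 + 3*b^3 - 2*b^2 + 2*b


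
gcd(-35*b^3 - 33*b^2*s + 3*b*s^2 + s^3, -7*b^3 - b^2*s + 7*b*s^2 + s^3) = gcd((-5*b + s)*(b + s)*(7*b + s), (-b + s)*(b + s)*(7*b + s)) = 7*b^2 + 8*b*s + s^2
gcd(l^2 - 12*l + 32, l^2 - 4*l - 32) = l - 8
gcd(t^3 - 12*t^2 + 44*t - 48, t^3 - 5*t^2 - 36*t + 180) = t - 6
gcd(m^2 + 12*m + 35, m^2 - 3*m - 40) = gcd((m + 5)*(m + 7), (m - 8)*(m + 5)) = m + 5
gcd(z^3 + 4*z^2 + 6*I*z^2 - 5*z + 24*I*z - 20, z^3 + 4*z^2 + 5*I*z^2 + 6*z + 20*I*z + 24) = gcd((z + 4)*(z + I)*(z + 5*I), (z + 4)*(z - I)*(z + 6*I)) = z + 4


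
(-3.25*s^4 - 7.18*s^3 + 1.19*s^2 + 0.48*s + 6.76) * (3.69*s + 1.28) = -11.9925*s^5 - 30.6542*s^4 - 4.7993*s^3 + 3.2944*s^2 + 25.5588*s + 8.6528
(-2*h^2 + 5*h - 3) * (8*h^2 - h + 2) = -16*h^4 + 42*h^3 - 33*h^2 + 13*h - 6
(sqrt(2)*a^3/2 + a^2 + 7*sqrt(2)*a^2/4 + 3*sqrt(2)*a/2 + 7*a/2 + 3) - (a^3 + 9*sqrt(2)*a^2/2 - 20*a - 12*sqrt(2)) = -a^3 + sqrt(2)*a^3/2 - 11*sqrt(2)*a^2/4 + a^2 + 3*sqrt(2)*a/2 + 47*a/2 + 3 + 12*sqrt(2)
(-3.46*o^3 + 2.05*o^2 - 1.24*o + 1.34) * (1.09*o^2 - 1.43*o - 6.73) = -3.7714*o^5 + 7.1823*o^4 + 19.0027*o^3 - 10.5627*o^2 + 6.429*o - 9.0182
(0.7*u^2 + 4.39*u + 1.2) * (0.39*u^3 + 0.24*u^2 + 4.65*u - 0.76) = 0.273*u^5 + 1.8801*u^4 + 4.7766*u^3 + 20.1695*u^2 + 2.2436*u - 0.912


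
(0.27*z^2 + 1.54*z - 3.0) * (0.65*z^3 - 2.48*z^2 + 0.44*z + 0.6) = 0.1755*z^5 + 0.3314*z^4 - 5.6504*z^3 + 8.2796*z^2 - 0.396*z - 1.8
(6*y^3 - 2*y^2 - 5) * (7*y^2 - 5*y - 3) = 42*y^5 - 44*y^4 - 8*y^3 - 29*y^2 + 25*y + 15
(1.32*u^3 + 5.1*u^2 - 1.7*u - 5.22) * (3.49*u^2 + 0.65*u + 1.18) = 4.6068*u^5 + 18.657*u^4 - 1.0604*u^3 - 13.3048*u^2 - 5.399*u - 6.1596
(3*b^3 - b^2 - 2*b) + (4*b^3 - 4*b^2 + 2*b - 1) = 7*b^3 - 5*b^2 - 1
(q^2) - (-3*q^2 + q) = 4*q^2 - q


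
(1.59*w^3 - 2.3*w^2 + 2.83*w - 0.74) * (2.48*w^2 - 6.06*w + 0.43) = 3.9432*w^5 - 15.3394*w^4 + 21.6401*w^3 - 19.974*w^2 + 5.7013*w - 0.3182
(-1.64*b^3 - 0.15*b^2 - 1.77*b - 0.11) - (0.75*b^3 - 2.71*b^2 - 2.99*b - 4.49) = -2.39*b^3 + 2.56*b^2 + 1.22*b + 4.38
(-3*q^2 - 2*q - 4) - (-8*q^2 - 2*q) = 5*q^2 - 4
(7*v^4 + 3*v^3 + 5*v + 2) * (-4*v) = -28*v^5 - 12*v^4 - 20*v^2 - 8*v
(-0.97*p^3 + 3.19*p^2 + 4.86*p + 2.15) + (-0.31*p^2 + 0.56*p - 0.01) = -0.97*p^3 + 2.88*p^2 + 5.42*p + 2.14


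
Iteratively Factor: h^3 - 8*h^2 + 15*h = (h)*(h^2 - 8*h + 15) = h*(h - 3)*(h - 5)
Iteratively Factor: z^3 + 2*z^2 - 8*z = (z + 4)*(z^2 - 2*z) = z*(z + 4)*(z - 2)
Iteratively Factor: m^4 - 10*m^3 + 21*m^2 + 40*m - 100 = (m - 2)*(m^3 - 8*m^2 + 5*m + 50) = (m - 5)*(m - 2)*(m^2 - 3*m - 10) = (m - 5)^2*(m - 2)*(m + 2)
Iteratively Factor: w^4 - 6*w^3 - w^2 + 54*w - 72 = (w - 3)*(w^3 - 3*w^2 - 10*w + 24) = (w - 3)*(w - 2)*(w^2 - w - 12) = (w - 4)*(w - 3)*(w - 2)*(w + 3)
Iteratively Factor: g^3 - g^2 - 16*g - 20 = (g - 5)*(g^2 + 4*g + 4) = (g - 5)*(g + 2)*(g + 2)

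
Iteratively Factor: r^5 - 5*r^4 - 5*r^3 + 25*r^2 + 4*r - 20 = (r - 5)*(r^4 - 5*r^2 + 4) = (r - 5)*(r - 1)*(r^3 + r^2 - 4*r - 4) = (r - 5)*(r - 1)*(r + 1)*(r^2 - 4) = (r - 5)*(r - 2)*(r - 1)*(r + 1)*(r + 2)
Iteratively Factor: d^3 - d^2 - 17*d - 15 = (d - 5)*(d^2 + 4*d + 3) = (d - 5)*(d + 3)*(d + 1)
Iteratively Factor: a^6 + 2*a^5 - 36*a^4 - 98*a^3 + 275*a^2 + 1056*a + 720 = (a + 1)*(a^5 + a^4 - 37*a^3 - 61*a^2 + 336*a + 720) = (a - 5)*(a + 1)*(a^4 + 6*a^3 - 7*a^2 - 96*a - 144) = (a - 5)*(a + 1)*(a + 3)*(a^3 + 3*a^2 - 16*a - 48) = (a - 5)*(a + 1)*(a + 3)^2*(a^2 - 16) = (a - 5)*(a + 1)*(a + 3)^2*(a + 4)*(a - 4)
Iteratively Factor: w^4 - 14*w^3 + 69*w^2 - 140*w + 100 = (w - 2)*(w^3 - 12*w^2 + 45*w - 50) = (w - 2)^2*(w^2 - 10*w + 25) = (w - 5)*(w - 2)^2*(w - 5)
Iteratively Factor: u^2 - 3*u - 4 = (u + 1)*(u - 4)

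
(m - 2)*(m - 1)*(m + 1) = m^3 - 2*m^2 - m + 2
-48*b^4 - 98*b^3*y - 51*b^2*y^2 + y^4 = (-8*b + y)*(b + y)^2*(6*b + y)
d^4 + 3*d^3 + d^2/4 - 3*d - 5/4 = (d - 1)*(d + 1/2)*(d + 1)*(d + 5/2)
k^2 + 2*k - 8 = (k - 2)*(k + 4)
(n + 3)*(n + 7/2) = n^2 + 13*n/2 + 21/2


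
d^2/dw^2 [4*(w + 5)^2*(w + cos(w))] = 8*w - 4*(w + 5)^2*cos(w) - 16*(w + 5)*(sin(w) - 1) + 8*cos(w)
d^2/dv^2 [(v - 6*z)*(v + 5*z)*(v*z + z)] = 2*z*(3*v - z + 1)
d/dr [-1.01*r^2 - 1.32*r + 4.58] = -2.02*r - 1.32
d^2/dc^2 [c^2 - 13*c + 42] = 2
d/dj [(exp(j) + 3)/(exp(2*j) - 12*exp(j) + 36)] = (-exp(j) - 12)*exp(j)/(exp(3*j) - 18*exp(2*j) + 108*exp(j) - 216)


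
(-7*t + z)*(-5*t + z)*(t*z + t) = 35*t^3*z + 35*t^3 - 12*t^2*z^2 - 12*t^2*z + t*z^3 + t*z^2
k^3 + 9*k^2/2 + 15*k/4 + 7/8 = (k + 1/2)^2*(k + 7/2)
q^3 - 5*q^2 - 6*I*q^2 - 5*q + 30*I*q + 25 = (q - 5)*(q - 5*I)*(q - I)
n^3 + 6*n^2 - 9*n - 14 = (n - 2)*(n + 1)*(n + 7)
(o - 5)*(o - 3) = o^2 - 8*o + 15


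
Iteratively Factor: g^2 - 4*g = (g)*(g - 4)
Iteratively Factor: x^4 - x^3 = (x)*(x^3 - x^2) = x^2*(x^2 - x) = x^2*(x - 1)*(x)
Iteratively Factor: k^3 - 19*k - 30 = (k + 2)*(k^2 - 2*k - 15) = (k + 2)*(k + 3)*(k - 5)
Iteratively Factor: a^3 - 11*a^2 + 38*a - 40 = (a - 5)*(a^2 - 6*a + 8) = (a - 5)*(a - 2)*(a - 4)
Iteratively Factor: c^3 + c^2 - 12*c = (c)*(c^2 + c - 12) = c*(c + 4)*(c - 3)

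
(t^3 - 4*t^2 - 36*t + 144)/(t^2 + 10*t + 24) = (t^2 - 10*t + 24)/(t + 4)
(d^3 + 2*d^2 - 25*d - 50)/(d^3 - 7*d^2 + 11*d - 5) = (d^2 + 7*d + 10)/(d^2 - 2*d + 1)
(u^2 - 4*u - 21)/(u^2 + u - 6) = (u - 7)/(u - 2)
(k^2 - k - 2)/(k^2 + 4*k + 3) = (k - 2)/(k + 3)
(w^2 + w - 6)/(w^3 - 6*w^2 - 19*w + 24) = (w - 2)/(w^2 - 9*w + 8)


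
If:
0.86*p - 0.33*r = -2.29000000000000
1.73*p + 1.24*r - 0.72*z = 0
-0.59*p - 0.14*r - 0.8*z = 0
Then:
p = -1.63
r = 2.70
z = 0.73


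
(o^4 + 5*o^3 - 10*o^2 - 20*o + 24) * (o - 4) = o^5 + o^4 - 30*o^3 + 20*o^2 + 104*o - 96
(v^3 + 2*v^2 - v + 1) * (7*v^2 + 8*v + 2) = 7*v^5 + 22*v^4 + 11*v^3 + 3*v^2 + 6*v + 2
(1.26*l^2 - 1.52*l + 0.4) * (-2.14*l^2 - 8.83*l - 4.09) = -2.6964*l^4 - 7.873*l^3 + 7.4122*l^2 + 2.6848*l - 1.636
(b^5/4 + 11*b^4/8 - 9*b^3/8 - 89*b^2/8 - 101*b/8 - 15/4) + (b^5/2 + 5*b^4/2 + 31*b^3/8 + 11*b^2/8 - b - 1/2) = 3*b^5/4 + 31*b^4/8 + 11*b^3/4 - 39*b^2/4 - 109*b/8 - 17/4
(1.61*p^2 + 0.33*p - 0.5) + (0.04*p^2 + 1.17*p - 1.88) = 1.65*p^2 + 1.5*p - 2.38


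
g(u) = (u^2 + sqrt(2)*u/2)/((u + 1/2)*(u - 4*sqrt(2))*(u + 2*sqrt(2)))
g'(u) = (2*u + sqrt(2)/2)/((u + 1/2)*(u - 4*sqrt(2))*(u + 2*sqrt(2))) - (u^2 + sqrt(2)*u/2)/((u + 1/2)*(u - 4*sqrt(2))*(u + 2*sqrt(2))^2) - (u^2 + sqrt(2)*u/2)/((u + 1/2)*(u - 4*sqrt(2))^2*(u + 2*sqrt(2))) - (u^2 + sqrt(2)*u/2)/((u + 1/2)^2*(u - 4*sqrt(2))*(u + 2*sqrt(2)))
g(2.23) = -0.14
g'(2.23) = -0.07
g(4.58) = -0.60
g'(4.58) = -0.60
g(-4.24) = -0.29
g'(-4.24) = -0.16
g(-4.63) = -0.24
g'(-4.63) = -0.10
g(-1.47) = 0.12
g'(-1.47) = -0.19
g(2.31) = -0.14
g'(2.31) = -0.07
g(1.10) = -0.07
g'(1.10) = -0.06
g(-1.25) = 0.08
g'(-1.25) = -0.15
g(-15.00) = -0.06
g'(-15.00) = 0.00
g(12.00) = 0.13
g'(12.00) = -0.02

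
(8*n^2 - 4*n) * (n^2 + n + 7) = 8*n^4 + 4*n^3 + 52*n^2 - 28*n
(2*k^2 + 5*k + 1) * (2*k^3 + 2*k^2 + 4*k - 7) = 4*k^5 + 14*k^4 + 20*k^3 + 8*k^2 - 31*k - 7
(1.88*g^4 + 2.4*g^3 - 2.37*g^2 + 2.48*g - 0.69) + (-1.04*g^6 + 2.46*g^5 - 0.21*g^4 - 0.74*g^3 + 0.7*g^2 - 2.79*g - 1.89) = -1.04*g^6 + 2.46*g^5 + 1.67*g^4 + 1.66*g^3 - 1.67*g^2 - 0.31*g - 2.58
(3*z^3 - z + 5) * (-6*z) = -18*z^4 + 6*z^2 - 30*z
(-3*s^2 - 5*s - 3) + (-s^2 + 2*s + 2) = -4*s^2 - 3*s - 1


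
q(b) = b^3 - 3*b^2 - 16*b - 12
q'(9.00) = 173.00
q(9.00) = 330.00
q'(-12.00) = 488.00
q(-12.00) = -1980.00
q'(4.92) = 27.10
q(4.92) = -44.24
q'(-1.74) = 3.52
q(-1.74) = 1.49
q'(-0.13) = -15.17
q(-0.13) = -9.97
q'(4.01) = 8.18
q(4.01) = -59.92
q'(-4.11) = 59.34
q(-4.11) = -66.34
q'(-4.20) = 62.12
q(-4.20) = -71.81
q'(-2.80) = 24.32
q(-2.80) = -12.67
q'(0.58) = -18.47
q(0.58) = -22.09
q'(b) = 3*b^2 - 6*b - 16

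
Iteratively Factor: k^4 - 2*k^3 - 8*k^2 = (k)*(k^3 - 2*k^2 - 8*k) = k*(k + 2)*(k^2 - 4*k) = k*(k - 4)*(k + 2)*(k)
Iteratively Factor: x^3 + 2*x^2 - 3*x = (x)*(x^2 + 2*x - 3) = x*(x + 3)*(x - 1)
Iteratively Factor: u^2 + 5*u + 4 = (u + 4)*(u + 1)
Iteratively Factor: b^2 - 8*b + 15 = (b - 3)*(b - 5)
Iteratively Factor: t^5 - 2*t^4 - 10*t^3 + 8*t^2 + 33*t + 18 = (t + 1)*(t^4 - 3*t^3 - 7*t^2 + 15*t + 18) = (t - 3)*(t + 1)*(t^3 - 7*t - 6) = (t - 3)^2*(t + 1)*(t^2 + 3*t + 2) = (t - 3)^2*(t + 1)^2*(t + 2)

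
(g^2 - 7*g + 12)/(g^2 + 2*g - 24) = (g - 3)/(g + 6)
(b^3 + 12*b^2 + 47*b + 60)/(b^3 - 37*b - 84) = (b + 5)/(b - 7)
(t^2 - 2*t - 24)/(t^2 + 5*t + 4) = (t - 6)/(t + 1)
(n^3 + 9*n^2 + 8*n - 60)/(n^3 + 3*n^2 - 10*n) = (n + 6)/n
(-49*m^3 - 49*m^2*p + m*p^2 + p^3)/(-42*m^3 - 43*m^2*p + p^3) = (7*m + p)/(6*m + p)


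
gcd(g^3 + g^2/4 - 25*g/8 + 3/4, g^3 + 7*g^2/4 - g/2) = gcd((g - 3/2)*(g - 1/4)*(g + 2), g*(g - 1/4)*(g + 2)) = g^2 + 7*g/4 - 1/2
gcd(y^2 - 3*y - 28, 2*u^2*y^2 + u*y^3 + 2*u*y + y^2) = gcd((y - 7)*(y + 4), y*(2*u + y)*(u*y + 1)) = 1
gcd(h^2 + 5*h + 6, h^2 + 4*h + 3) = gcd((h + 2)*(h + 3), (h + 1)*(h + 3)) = h + 3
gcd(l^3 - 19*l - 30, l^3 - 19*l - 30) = l^3 - 19*l - 30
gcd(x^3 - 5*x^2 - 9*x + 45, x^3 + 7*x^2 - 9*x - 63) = x^2 - 9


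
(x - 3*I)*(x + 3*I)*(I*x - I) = I*x^3 - I*x^2 + 9*I*x - 9*I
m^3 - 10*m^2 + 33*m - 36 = (m - 4)*(m - 3)^2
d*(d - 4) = d^2 - 4*d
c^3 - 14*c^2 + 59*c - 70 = (c - 7)*(c - 5)*(c - 2)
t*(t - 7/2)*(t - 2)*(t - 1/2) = t^4 - 6*t^3 + 39*t^2/4 - 7*t/2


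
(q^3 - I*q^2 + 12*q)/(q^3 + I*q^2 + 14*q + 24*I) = q/(q + 2*I)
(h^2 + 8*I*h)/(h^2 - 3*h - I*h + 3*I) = h*(h + 8*I)/(h^2 - 3*h - I*h + 3*I)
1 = 1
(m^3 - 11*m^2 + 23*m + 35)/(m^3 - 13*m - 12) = (m^2 - 12*m + 35)/(m^2 - m - 12)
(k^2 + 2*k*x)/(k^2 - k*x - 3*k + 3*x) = k*(k + 2*x)/(k^2 - k*x - 3*k + 3*x)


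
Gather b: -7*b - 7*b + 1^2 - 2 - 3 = -14*b - 4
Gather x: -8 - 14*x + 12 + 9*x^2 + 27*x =9*x^2 + 13*x + 4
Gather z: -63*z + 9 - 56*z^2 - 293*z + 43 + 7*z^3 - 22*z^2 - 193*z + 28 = 7*z^3 - 78*z^2 - 549*z + 80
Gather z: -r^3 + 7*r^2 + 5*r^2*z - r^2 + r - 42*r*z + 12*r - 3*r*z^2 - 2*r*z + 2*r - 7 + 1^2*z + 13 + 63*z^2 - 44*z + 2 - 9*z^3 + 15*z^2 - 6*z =-r^3 + 6*r^2 + 15*r - 9*z^3 + z^2*(78 - 3*r) + z*(5*r^2 - 44*r - 49) + 8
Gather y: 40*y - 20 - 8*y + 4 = 32*y - 16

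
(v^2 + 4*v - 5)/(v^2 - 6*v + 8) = (v^2 + 4*v - 5)/(v^2 - 6*v + 8)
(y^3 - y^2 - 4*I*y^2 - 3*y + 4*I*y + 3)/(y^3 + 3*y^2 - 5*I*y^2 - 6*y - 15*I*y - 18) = (y^2 - y*(1 + I) + I)/(y^2 + y*(3 - 2*I) - 6*I)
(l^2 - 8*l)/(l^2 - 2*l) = (l - 8)/(l - 2)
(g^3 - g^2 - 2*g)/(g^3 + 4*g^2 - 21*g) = (g^2 - g - 2)/(g^2 + 4*g - 21)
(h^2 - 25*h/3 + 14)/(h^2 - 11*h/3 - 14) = (3*h - 7)/(3*h + 7)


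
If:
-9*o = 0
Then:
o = 0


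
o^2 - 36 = (o - 6)*(o + 6)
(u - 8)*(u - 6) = u^2 - 14*u + 48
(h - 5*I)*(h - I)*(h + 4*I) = h^3 - 2*I*h^2 + 19*h - 20*I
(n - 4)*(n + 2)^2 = n^3 - 12*n - 16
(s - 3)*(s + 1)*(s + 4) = s^3 + 2*s^2 - 11*s - 12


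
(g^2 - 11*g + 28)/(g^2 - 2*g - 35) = (g - 4)/(g + 5)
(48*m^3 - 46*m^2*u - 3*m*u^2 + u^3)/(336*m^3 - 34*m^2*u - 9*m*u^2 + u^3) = (-m + u)/(-7*m + u)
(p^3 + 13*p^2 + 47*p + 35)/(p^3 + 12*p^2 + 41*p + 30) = (p + 7)/(p + 6)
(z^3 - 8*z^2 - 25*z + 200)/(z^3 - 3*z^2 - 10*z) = (z^2 - 3*z - 40)/(z*(z + 2))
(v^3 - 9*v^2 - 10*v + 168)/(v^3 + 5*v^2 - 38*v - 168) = (v - 7)/(v + 7)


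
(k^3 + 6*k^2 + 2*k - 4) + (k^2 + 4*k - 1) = k^3 + 7*k^2 + 6*k - 5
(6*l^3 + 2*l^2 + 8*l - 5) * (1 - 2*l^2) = -12*l^5 - 4*l^4 - 10*l^3 + 12*l^2 + 8*l - 5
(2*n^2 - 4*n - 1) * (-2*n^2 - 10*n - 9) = -4*n^4 - 12*n^3 + 24*n^2 + 46*n + 9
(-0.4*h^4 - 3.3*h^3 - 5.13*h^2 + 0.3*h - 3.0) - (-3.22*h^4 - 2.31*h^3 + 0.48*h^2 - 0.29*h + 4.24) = 2.82*h^4 - 0.99*h^3 - 5.61*h^2 + 0.59*h - 7.24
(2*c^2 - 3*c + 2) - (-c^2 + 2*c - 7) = 3*c^2 - 5*c + 9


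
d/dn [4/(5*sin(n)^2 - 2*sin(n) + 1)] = 8*(1 - 5*sin(n))*cos(n)/(5*sin(n)^2 - 2*sin(n) + 1)^2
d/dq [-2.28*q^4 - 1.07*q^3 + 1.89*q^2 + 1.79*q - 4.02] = -9.12*q^3 - 3.21*q^2 + 3.78*q + 1.79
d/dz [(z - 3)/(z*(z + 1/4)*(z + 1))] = 4*(-8*z^3 + 31*z^2 + 30*z + 3)/(z^2*(16*z^4 + 40*z^3 + 33*z^2 + 10*z + 1))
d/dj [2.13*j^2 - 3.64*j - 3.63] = 4.26*j - 3.64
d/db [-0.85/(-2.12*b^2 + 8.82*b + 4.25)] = (7.497 - 3.604*b)/(-2.12*b^2 + 8.82*b + 4.25)^2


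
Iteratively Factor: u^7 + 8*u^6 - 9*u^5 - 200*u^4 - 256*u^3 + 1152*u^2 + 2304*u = (u + 4)*(u^6 + 4*u^5 - 25*u^4 - 100*u^3 + 144*u^2 + 576*u) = (u - 4)*(u + 4)*(u^5 + 8*u^4 + 7*u^3 - 72*u^2 - 144*u) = (u - 4)*(u - 3)*(u + 4)*(u^4 + 11*u^3 + 40*u^2 + 48*u) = (u - 4)*(u - 3)*(u + 3)*(u + 4)*(u^3 + 8*u^2 + 16*u) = (u - 4)*(u - 3)*(u + 3)*(u + 4)^2*(u^2 + 4*u) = (u - 4)*(u - 3)*(u + 3)*(u + 4)^3*(u)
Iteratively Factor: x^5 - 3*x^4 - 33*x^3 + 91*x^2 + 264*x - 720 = (x - 3)*(x^4 - 33*x^2 - 8*x + 240) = (x - 3)*(x + 4)*(x^3 - 4*x^2 - 17*x + 60) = (x - 3)^2*(x + 4)*(x^2 - x - 20) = (x - 3)^2*(x + 4)^2*(x - 5)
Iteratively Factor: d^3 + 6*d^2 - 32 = (d + 4)*(d^2 + 2*d - 8) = (d + 4)^2*(d - 2)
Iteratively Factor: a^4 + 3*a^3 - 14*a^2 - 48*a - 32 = (a - 4)*(a^3 + 7*a^2 + 14*a + 8) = (a - 4)*(a + 4)*(a^2 + 3*a + 2) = (a - 4)*(a + 1)*(a + 4)*(a + 2)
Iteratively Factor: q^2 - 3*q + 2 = (q - 2)*(q - 1)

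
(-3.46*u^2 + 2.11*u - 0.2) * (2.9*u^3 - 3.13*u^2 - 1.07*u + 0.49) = -10.034*u^5 + 16.9488*u^4 - 3.4821*u^3 - 3.3271*u^2 + 1.2479*u - 0.098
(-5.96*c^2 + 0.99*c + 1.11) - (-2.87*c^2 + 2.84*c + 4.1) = -3.09*c^2 - 1.85*c - 2.99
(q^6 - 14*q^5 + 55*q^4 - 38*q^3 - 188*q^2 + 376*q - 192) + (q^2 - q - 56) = q^6 - 14*q^5 + 55*q^4 - 38*q^3 - 187*q^2 + 375*q - 248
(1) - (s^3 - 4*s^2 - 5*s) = -s^3 + 4*s^2 + 5*s + 1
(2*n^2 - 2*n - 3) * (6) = 12*n^2 - 12*n - 18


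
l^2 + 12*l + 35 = (l + 5)*(l + 7)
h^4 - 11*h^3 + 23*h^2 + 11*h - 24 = (h - 8)*(h - 3)*(h - 1)*(h + 1)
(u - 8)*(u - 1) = u^2 - 9*u + 8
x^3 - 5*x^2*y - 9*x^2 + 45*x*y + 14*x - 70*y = (x - 7)*(x - 2)*(x - 5*y)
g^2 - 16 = (g - 4)*(g + 4)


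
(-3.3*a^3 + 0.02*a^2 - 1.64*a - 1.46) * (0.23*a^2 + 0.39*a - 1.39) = -0.759*a^5 - 1.2824*a^4 + 4.2176*a^3 - 1.0032*a^2 + 1.7102*a + 2.0294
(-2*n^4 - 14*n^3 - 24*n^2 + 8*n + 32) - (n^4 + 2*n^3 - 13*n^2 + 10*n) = -3*n^4 - 16*n^3 - 11*n^2 - 2*n + 32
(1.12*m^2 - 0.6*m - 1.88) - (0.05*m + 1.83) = 1.12*m^2 - 0.65*m - 3.71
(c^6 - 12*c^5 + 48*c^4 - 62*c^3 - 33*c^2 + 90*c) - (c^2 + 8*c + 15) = c^6 - 12*c^5 + 48*c^4 - 62*c^3 - 34*c^2 + 82*c - 15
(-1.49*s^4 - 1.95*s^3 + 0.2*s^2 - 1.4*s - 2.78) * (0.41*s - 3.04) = -0.6109*s^5 + 3.7301*s^4 + 6.01*s^3 - 1.182*s^2 + 3.1162*s + 8.4512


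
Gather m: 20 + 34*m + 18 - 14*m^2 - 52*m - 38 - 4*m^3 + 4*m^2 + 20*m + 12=-4*m^3 - 10*m^2 + 2*m + 12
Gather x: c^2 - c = c^2 - c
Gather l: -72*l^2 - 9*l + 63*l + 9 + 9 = -72*l^2 + 54*l + 18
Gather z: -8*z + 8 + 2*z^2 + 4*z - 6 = 2*z^2 - 4*z + 2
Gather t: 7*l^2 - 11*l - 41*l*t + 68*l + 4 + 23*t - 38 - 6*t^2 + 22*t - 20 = 7*l^2 + 57*l - 6*t^2 + t*(45 - 41*l) - 54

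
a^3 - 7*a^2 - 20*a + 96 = (a - 8)*(a - 3)*(a + 4)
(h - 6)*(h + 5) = h^2 - h - 30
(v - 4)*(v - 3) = v^2 - 7*v + 12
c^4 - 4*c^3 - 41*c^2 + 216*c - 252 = (c - 6)*(c - 3)*(c - 2)*(c + 7)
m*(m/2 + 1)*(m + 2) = m^3/2 + 2*m^2 + 2*m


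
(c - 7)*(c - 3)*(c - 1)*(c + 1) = c^4 - 10*c^3 + 20*c^2 + 10*c - 21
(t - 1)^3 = t^3 - 3*t^2 + 3*t - 1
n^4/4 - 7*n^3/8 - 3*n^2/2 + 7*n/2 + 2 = (n/4 + 1/2)*(n - 4)*(n - 2)*(n + 1/2)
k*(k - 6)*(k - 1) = k^3 - 7*k^2 + 6*k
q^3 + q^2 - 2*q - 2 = (q + 1)*(q - sqrt(2))*(q + sqrt(2))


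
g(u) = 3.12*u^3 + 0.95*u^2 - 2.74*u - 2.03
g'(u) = 9.36*u^2 + 1.9*u - 2.74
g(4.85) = 362.97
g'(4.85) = 226.65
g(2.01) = 21.64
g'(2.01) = 38.89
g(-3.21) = -86.64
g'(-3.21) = 87.61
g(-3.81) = -150.36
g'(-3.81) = 125.89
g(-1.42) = -5.16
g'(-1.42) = 13.44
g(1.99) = 20.87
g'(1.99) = 38.11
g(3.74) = 164.23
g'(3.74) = 135.29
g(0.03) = -2.11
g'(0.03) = -2.67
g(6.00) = 689.65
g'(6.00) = 345.62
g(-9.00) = -2174.90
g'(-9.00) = 738.32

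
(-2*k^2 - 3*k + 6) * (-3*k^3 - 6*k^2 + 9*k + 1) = 6*k^5 + 21*k^4 - 18*k^3 - 65*k^2 + 51*k + 6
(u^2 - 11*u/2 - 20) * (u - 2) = u^3 - 15*u^2/2 - 9*u + 40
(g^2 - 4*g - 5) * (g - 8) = g^3 - 12*g^2 + 27*g + 40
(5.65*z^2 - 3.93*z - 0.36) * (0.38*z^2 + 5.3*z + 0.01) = 2.147*z^4 + 28.4516*z^3 - 20.9093*z^2 - 1.9473*z - 0.0036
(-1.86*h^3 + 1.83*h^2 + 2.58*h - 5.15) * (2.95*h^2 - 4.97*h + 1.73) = -5.487*h^5 + 14.6427*h^4 - 4.7019*h^3 - 24.8492*h^2 + 30.0589*h - 8.9095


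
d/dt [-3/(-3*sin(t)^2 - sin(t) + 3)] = -3*(6*sin(t) + 1)*cos(t)/(sin(t) - 3*cos(t)^2)^2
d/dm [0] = 0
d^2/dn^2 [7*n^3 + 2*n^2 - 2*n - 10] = 42*n + 4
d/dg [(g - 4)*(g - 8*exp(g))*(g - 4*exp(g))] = -12*g^2*exp(g) + 3*g^2 + 64*g*exp(2*g) + 24*g*exp(g) - 8*g - 224*exp(2*g) + 48*exp(g)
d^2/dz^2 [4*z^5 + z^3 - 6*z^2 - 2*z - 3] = 80*z^3 + 6*z - 12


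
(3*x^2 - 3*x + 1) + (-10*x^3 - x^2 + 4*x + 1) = -10*x^3 + 2*x^2 + x + 2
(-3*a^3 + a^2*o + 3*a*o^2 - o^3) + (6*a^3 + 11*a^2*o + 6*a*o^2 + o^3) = 3*a^3 + 12*a^2*o + 9*a*o^2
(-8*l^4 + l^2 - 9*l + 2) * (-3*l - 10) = 24*l^5 + 80*l^4 - 3*l^3 + 17*l^2 + 84*l - 20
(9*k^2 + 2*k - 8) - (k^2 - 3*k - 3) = 8*k^2 + 5*k - 5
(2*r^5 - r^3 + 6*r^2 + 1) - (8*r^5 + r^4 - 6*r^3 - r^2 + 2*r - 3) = -6*r^5 - r^4 + 5*r^3 + 7*r^2 - 2*r + 4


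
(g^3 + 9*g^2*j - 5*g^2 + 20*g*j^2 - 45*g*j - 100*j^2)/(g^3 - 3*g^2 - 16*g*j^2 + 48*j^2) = (g^2 + 5*g*j - 5*g - 25*j)/(g^2 - 4*g*j - 3*g + 12*j)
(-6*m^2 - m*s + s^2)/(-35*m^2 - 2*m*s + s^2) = (6*m^2 + m*s - s^2)/(35*m^2 + 2*m*s - s^2)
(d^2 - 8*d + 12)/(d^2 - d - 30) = (d - 2)/(d + 5)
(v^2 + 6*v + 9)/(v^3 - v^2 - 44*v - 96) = (v + 3)/(v^2 - 4*v - 32)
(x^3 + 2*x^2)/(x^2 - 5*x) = x*(x + 2)/(x - 5)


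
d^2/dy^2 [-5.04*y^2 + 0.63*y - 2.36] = -10.0800000000000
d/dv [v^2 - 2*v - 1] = 2*v - 2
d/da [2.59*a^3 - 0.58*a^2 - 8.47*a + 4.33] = 7.77*a^2 - 1.16*a - 8.47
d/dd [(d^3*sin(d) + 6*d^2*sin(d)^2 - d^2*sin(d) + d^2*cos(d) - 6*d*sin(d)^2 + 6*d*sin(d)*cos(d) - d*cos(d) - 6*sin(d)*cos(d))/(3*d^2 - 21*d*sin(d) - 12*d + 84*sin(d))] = (d^5*cos(d) + 6*d^4*sin(2*d) - 5*d^4*cos(d) - 3*d^3*sin(d) - 30*d^3*sin(2*d) - 13*d^3*cos(d)/2 + 13*d^3*cos(2*d) + 21*d^3*cos(3*d)/2 + 35*d^2*sin(2*d)/2 + 99*d^2*cos(d)/2 - 133*d^2*cos(2*d)/2 - 105*d^2*cos(3*d)/2 + 3*d^2/2 + 189*d*sin(d)/2 + 34*d*sin(2*d) - 63*d*sin(3*d)/2 - 42*d*cos(d) + 52*d*cos(2*d) + 42*d*cos(3*d) - 26*sin(2*d) + 63*cos(d)/2 - 63*cos(3*d)/2)/(3*(d - 4)^2*(d - 7*sin(d))^2)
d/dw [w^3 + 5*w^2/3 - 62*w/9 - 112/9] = 3*w^2 + 10*w/3 - 62/9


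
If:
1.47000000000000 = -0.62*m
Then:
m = -2.37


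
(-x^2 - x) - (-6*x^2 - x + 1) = 5*x^2 - 1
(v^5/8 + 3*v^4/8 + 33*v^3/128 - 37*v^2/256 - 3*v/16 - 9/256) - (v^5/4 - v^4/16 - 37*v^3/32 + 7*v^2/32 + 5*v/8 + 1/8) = -v^5/8 + 7*v^4/16 + 181*v^3/128 - 93*v^2/256 - 13*v/16 - 41/256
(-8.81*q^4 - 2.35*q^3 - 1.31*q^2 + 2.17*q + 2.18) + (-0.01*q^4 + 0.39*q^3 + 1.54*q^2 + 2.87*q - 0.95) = -8.82*q^4 - 1.96*q^3 + 0.23*q^2 + 5.04*q + 1.23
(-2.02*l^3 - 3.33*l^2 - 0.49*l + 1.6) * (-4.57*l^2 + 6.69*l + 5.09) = 9.2314*l^5 + 1.7043*l^4 - 30.3202*l^3 - 27.5398*l^2 + 8.2099*l + 8.144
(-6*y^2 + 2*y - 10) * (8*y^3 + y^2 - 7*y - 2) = -48*y^5 + 10*y^4 - 36*y^3 - 12*y^2 + 66*y + 20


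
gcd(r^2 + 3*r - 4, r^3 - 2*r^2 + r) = r - 1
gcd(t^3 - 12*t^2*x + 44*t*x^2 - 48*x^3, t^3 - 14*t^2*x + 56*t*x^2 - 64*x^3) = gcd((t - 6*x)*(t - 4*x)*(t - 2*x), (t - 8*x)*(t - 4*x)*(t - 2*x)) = t^2 - 6*t*x + 8*x^2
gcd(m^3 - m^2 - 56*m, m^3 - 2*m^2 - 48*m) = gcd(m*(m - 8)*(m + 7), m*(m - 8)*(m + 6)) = m^2 - 8*m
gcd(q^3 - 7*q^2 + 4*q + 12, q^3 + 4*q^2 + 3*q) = q + 1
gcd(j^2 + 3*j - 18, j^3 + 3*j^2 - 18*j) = j^2 + 3*j - 18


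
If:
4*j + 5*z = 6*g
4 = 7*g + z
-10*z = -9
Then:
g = 31/70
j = -129/280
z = 9/10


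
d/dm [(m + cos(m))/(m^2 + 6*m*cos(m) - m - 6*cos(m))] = (5*m^2*sin(m) - m^2 - 5*m*sin(m) - 2*m*cos(m) - 6*cos(m)^2 - 5*cos(m))/((m - 1)^2*(m + 6*cos(m))^2)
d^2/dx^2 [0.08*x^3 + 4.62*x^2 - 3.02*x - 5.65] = 0.48*x + 9.24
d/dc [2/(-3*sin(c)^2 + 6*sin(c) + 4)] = 12*(sin(c) - 1)*cos(c)/(-3*sin(c)^2 + 6*sin(c) + 4)^2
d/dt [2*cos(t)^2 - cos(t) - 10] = (1 - 4*cos(t))*sin(t)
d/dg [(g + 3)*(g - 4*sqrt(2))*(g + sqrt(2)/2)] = 3*g^2 - 7*sqrt(2)*g + 6*g - 21*sqrt(2)/2 - 4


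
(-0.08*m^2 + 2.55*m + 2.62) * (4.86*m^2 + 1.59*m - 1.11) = -0.3888*m^4 + 12.2658*m^3 + 16.8765*m^2 + 1.3353*m - 2.9082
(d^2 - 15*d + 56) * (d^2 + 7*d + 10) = d^4 - 8*d^3 - 39*d^2 + 242*d + 560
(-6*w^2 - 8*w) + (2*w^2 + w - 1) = -4*w^2 - 7*w - 1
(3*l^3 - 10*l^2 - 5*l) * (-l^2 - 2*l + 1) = -3*l^5 + 4*l^4 + 28*l^3 - 5*l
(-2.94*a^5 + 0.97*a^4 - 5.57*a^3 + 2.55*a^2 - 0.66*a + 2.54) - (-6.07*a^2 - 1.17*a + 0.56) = -2.94*a^5 + 0.97*a^4 - 5.57*a^3 + 8.62*a^2 + 0.51*a + 1.98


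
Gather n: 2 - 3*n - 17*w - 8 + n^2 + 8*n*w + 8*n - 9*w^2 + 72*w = n^2 + n*(8*w + 5) - 9*w^2 + 55*w - 6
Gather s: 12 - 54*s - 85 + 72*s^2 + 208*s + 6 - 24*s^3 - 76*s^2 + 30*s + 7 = -24*s^3 - 4*s^2 + 184*s - 60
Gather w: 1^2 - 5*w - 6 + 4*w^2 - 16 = 4*w^2 - 5*w - 21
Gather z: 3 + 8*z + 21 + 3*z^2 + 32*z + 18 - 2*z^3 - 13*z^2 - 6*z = -2*z^3 - 10*z^2 + 34*z + 42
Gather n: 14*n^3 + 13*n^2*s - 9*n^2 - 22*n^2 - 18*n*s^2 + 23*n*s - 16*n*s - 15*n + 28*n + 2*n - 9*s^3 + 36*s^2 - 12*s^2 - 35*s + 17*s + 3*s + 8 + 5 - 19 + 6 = 14*n^3 + n^2*(13*s - 31) + n*(-18*s^2 + 7*s + 15) - 9*s^3 + 24*s^2 - 15*s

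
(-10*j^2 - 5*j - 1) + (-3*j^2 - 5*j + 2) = -13*j^2 - 10*j + 1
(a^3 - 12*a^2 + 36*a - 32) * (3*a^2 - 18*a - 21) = 3*a^5 - 54*a^4 + 303*a^3 - 492*a^2 - 180*a + 672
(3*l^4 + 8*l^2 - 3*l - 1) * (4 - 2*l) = -6*l^5 + 12*l^4 - 16*l^3 + 38*l^2 - 10*l - 4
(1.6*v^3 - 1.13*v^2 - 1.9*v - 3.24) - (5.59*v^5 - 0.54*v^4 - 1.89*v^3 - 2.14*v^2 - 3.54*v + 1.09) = -5.59*v^5 + 0.54*v^4 + 3.49*v^3 + 1.01*v^2 + 1.64*v - 4.33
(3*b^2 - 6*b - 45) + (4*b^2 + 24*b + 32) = 7*b^2 + 18*b - 13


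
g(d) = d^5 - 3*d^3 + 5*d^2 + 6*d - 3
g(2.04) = 39.91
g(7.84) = 28525.37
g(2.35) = 71.45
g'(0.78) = 10.18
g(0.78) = 3.59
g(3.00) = 222.00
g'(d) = 5*d^4 - 9*d^2 + 10*d + 6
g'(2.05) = 76.98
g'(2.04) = 75.54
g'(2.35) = 132.29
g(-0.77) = -3.56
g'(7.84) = 18421.31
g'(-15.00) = 250956.00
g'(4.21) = 1459.30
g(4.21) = 1209.57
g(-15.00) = -748218.00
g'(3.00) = 360.00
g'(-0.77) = -5.28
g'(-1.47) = -4.80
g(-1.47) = 1.65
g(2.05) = 40.67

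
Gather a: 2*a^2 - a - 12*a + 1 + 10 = 2*a^2 - 13*a + 11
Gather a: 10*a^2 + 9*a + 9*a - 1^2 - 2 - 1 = 10*a^2 + 18*a - 4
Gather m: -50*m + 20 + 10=30 - 50*m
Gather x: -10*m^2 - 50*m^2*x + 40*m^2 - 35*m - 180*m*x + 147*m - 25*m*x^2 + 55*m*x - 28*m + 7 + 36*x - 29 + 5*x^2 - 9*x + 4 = 30*m^2 + 84*m + x^2*(5 - 25*m) + x*(-50*m^2 - 125*m + 27) - 18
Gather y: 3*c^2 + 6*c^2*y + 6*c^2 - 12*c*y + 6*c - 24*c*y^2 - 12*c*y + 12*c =9*c^2 - 24*c*y^2 + 18*c + y*(6*c^2 - 24*c)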